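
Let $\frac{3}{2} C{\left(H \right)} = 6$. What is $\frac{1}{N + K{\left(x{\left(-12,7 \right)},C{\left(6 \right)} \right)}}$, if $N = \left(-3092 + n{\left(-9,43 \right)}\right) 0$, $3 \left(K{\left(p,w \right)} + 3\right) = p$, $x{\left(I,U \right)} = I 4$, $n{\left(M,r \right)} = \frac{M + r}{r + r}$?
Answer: $- \frac{1}{19} \approx -0.052632$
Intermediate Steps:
$C{\left(H \right)} = 4$ ($C{\left(H \right)} = \frac{2}{3} \cdot 6 = 4$)
$n{\left(M,r \right)} = \frac{M + r}{2 r}$
$x{\left(I,U \right)} = 4 I$
$K{\left(p,w \right)} = -3 + \frac{p}{3}$
$N = 0$ ($N = \left(-3092 + \frac{-9 + 43}{2 \cdot 43}\right) 0 = \left(-3092 + \frac{1}{2} \cdot \frac{1}{43} \cdot 34\right) 0 = \left(-3092 + \frac{17}{43}\right) 0 = \left(- \frac{132939}{43}\right) 0 = 0$)
$\frac{1}{N + K{\left(x{\left(-12,7 \right)},C{\left(6 \right)} \right)}} = \frac{1}{0 + \left(-3 + \frac{4 \left(-12\right)}{3}\right)} = \frac{1}{0 + \left(-3 + \frac{1}{3} \left(-48\right)\right)} = \frac{1}{0 - 19} = \frac{1}{-19} = - \frac{1}{19}$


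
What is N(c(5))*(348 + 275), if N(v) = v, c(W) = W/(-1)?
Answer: -3115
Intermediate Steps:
c(W) = -W (c(W) = W*(-1) = -W)
N(c(5))*(348 + 275) = (-1*5)*(348 + 275) = -5*623 = -3115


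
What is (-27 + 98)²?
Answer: 5041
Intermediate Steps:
(-27 + 98)² = 71² = 5041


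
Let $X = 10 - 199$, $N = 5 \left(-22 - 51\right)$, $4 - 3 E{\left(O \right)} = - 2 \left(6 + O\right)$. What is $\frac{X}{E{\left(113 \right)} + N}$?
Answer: $\frac{567}{853} \approx 0.66471$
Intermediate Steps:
$E{\left(O \right)} = \frac{16}{3} + \frac{2 O}{3}$ ($E{\left(O \right)} = \frac{4}{3} - \frac{\left(-2\right) \left(6 + O\right)}{3} = \frac{4}{3} - \frac{-12 - 2 O}{3} = \frac{4}{3} + \left(4 + \frac{2 O}{3}\right) = \frac{16}{3} + \frac{2 O}{3}$)
$N = -365$ ($N = 5 \left(-73\right) = -365$)
$X = -189$
$\frac{X}{E{\left(113 \right)} + N} = \frac{1}{\left(\frac{16}{3} + \frac{2}{3} \cdot 113\right) - 365} \left(-189\right) = \frac{1}{\left(\frac{16}{3} + \frac{226}{3}\right) - 365} \left(-189\right) = \frac{1}{\frac{242}{3} - 365} \left(-189\right) = \frac{1}{- \frac{853}{3}} \left(-189\right) = \left(- \frac{3}{853}\right) \left(-189\right) = \frac{567}{853}$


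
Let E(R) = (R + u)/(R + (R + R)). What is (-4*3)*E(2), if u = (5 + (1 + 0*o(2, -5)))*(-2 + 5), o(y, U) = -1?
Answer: -40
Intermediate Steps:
u = 18 (u = (5 + (1 + 0*(-1)))*(-2 + 5) = (5 + (1 + 0))*3 = (5 + 1)*3 = 6*3 = 18)
E(R) = (18 + R)/(3*R) (E(R) = (R + 18)/(R + (R + R)) = (18 + R)/(R + 2*R) = (18 + R)/((3*R)) = (18 + R)*(1/(3*R)) = (18 + R)/(3*R))
(-4*3)*E(2) = (-4*3)*((⅓)*(18 + 2)/2) = -4*20/2 = -12*10/3 = -40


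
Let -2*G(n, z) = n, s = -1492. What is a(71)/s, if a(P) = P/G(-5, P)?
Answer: -71/3730 ≈ -0.019035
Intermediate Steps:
G(n, z) = -n/2
a(P) = 2*P/5 (a(P) = P/((-½*(-5))) = P/(5/2) = P*(⅖) = 2*P/5)
a(71)/s = ((⅖)*71)/(-1492) = (142/5)*(-1/1492) = -71/3730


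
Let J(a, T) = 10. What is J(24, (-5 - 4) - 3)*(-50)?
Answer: -500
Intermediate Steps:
J(24, (-5 - 4) - 3)*(-50) = 10*(-50) = -500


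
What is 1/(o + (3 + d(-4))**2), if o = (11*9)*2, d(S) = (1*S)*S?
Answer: 1/559 ≈ 0.0017889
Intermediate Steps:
d(S) = S**2 (d(S) = S*S = S**2)
o = 198 (o = 99*2 = 198)
1/(o + (3 + d(-4))**2) = 1/(198 + (3 + (-4)**2)**2) = 1/(198 + (3 + 16)**2) = 1/(198 + 19**2) = 1/(198 + 361) = 1/559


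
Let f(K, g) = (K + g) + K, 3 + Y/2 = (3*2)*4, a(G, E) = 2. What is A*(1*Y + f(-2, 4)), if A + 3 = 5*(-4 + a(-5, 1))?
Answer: -546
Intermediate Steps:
Y = 42 (Y = -6 + 2*((3*2)*4) = -6 + 2*(6*4) = -6 + 2*24 = -6 + 48 = 42)
f(K, g) = g + 2*K
A = -13 (A = -3 + 5*(-4 + 2) = -3 + 5*(-2) = -3 - 10 = -13)
A*(1*Y + f(-2, 4)) = -13*(1*42 + (4 + 2*(-2))) = -13*(42 + (4 - 4)) = -13*(42 + 0) = -13*42 = -546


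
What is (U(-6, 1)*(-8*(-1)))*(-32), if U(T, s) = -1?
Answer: 256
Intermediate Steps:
(U(-6, 1)*(-8*(-1)))*(-32) = -(-8)*(-1)*(-32) = -1*8*(-32) = -8*(-32) = 256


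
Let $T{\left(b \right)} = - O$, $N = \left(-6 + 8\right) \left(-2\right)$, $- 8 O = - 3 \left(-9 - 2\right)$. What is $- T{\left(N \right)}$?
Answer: $- \frac{33}{8} \approx -4.125$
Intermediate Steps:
$O = - \frac{33}{8}$ ($O = - \frac{\left(-3\right) \left(-9 - 2\right)}{8} = - \frac{\left(-3\right) \left(-11\right)}{8} = \left(- \frac{1}{8}\right) 33 = - \frac{33}{8} \approx -4.125$)
$N = -4$ ($N = 2 \left(-2\right) = -4$)
$T{\left(b \right)} = \frac{33}{8}$ ($T{\left(b \right)} = \left(-1\right) \left(- \frac{33}{8}\right) = \frac{33}{8}$)
$- T{\left(N \right)} = \left(-1\right) \frac{33}{8} = - \frac{33}{8}$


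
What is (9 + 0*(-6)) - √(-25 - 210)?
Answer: 9 - I*√235 ≈ 9.0 - 15.33*I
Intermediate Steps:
(9 + 0*(-6)) - √(-25 - 210) = (9 + 0) - √(-235) = 9 - I*√235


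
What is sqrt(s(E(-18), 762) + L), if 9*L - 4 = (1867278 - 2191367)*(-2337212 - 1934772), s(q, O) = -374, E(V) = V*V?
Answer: sqrt(1384503019214)/3 ≈ 3.9222e+5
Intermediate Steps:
E(V) = V**2
L = 1384503022580/9 (L = 4/9 + ((1867278 - 2191367)*(-2337212 - 1934772))/9 = 4/9 + (-324089*(-4271984))/9 = 4/9 + (1/9)*1384503022576 = 4/9 + 1384503022576/9 = 1384503022580/9 ≈ 1.5383e+11)
sqrt(s(E(-18), 762) + L) = sqrt(-374 + 1384503022580/9) = sqrt(1384503019214/9) = sqrt(1384503019214)/3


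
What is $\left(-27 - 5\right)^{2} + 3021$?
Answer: $4045$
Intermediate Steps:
$\left(-27 - 5\right)^{2} + 3021 = \left(-32\right)^{2} + 3021 = 1024 + 3021 = 4045$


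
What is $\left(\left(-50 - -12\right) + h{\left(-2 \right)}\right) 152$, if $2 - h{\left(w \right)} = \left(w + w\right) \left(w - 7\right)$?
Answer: $-10944$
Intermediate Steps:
$h{\left(w \right)} = 2 - 2 w \left(-7 + w\right)$ ($h{\left(w \right)} = 2 - \left(w + w\right) \left(w - 7\right) = 2 - 2 w \left(-7 + w\right)$)
$\left(\left(-50 - -12\right) + h{\left(-2 \right)}\right) 152 = \left(\left(-50 - -12\right) + \left(2 - 2 \left(-2\right)^{2} + 14 \left(-2\right)\right)\right) 152 = \left(\left(-50 + 12\right) - 34\right) 152 = \left(-38 - 34\right) 152 = \left(-72\right) 152 = -10944$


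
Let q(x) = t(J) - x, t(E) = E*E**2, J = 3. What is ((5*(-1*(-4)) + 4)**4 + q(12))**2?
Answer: 110085267681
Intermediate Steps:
t(E) = E**3
q(x) = 27 - x (q(x) = 3**3 - x = 27 - x)
((5*(-1*(-4)) + 4)**4 + q(12))**2 = ((5*(-1*(-4)) + 4)**4 + (27 - 1*12))**2 = ((5*4 + 4)**4 + (27 - 12))**2 = ((20 + 4)**4 + 15)**2 = (24**4 + 15)**2 = (331776 + 15)**2 = 331791**2 = 110085267681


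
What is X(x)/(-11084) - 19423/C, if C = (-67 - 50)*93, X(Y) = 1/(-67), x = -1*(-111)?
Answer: 14424074525/8080535268 ≈ 1.7850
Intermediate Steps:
x = 111
X(Y) = -1/67
C = -10881 (C = -117*93 = -10881)
X(x)/(-11084) - 19423/C = -1/67/(-11084) - 19423/(-10881) = -1/67*(-1/11084) - 19423*(-1/10881) = 1/742628 + 19423/10881 = 14424074525/8080535268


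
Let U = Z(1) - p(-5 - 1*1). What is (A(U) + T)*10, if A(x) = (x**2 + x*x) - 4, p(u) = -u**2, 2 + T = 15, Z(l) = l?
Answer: 27470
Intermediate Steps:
T = 13 (T = -2 + 15 = 13)
U = 37 (U = 1 - (-1)*(-5 - 1*1)**2 = 1 - (-1)*(-5 - 1)**2 = 1 - (-1)*(-6)**2 = 1 - (-1)*36 = 1 - 1*(-36) = 1 + 36 = 37)
A(x) = -4 + 2*x**2 (A(x) = (x**2 + x**2) - 4 = 2*x**2 - 4 = -4 + 2*x**2)
(A(U) + T)*10 = ((-4 + 2*37**2) + 13)*10 = ((-4 + 2*1369) + 13)*10 = ((-4 + 2738) + 13)*10 = (2734 + 13)*10 = 2747*10 = 27470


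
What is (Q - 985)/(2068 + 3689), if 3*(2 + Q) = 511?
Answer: -2450/17271 ≈ -0.14186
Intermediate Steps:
Q = 505/3 (Q = -2 + (⅓)*511 = -2 + 511/3 = 505/3 ≈ 168.33)
(Q - 985)/(2068 + 3689) = (505/3 - 985)/(2068 + 3689) = -2450/3/5757 = -2450/3*1/5757 = -2450/17271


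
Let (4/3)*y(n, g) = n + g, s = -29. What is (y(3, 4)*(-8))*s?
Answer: 1218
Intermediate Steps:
y(n, g) = 3*g/4 + 3*n/4 (y(n, g) = 3*(n + g)/4 = 3*(g + n)/4 = 3*g/4 + 3*n/4)
(y(3, 4)*(-8))*s = (((¾)*4 + (¾)*3)*(-8))*(-29) = ((3 + 9/4)*(-8))*(-29) = ((21/4)*(-8))*(-29) = -42*(-29) = 1218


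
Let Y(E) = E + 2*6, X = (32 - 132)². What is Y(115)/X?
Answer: 127/10000 ≈ 0.012700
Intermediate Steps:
X = 10000 (X = (-100)² = 10000)
Y(E) = 12 + E (Y(E) = E + 12 = 12 + E)
Y(115)/X = (12 + 115)/10000 = 127*(1/10000) = 127/10000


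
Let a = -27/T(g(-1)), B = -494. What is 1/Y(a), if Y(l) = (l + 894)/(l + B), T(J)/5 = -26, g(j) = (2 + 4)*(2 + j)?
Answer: -64193/116247 ≈ -0.55221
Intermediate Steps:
g(j) = 12 + 6*j (g(j) = 6*(2 + j) = 12 + 6*j)
T(J) = -130 (T(J) = 5*(-26) = -130)
a = 27/130 (a = -27/(-130) = -27*(-1/130) = 27/130 ≈ 0.20769)
Y(l) = (894 + l)/(-494 + l) (Y(l) = (l + 894)/(l - 494) = (894 + l)/(-494 + l))
1/Y(a) = 1/((894 + 27/130)/(-494 + 27/130)) = 1/((116247/130)/(-64193/130)) = 1/(-130/64193*116247/130) = 1/(-116247/64193) = -64193/116247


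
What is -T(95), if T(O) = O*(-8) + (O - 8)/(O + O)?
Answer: 144313/190 ≈ 759.54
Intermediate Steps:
T(O) = -8*O + (-8 + O)/(2*O) (T(O) = -8*O + (-8 + O)/((2*O)) = -8*O + (-8 + O)*(1/(2*O)) = -8*O + (-8 + O)/(2*O))
-T(95) = -(½ - 8*95 - 4/95) = -(½ - 760 - 4*1/95) = -(½ - 760 - 4/95) = -1*(-144313/190) = 144313/190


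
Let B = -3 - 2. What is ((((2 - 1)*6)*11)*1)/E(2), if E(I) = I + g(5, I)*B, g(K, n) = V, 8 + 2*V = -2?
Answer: 22/9 ≈ 2.4444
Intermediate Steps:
V = -5 (V = -4 + (½)*(-2) = -4 - 1 = -5)
g(K, n) = -5
B = -5
E(I) = 25 + I (E(I) = I - 5*(-5) = I + 25 = 25 + I)
((((2 - 1)*6)*11)*1)/E(2) = ((((2 - 1)*6)*11)*1)/(25 + 2) = (((1*6)*11)*1)/27 = ((6*11)*1)*(1/27) = (66*1)*(1/27) = 66*(1/27) = 22/9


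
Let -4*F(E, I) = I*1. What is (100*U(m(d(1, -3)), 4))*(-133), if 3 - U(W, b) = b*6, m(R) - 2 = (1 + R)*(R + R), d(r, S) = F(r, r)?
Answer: 279300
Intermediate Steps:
F(E, I) = -I/4
d(r, S) = -r/4
m(R) = 2 + 2*R*(1 + R) (m(R) = 2 + (1 + R)*(R + R) = 2 + (1 + R)*(2*R) = 2 + 2*R*(1 + R))
U(W, b) = 3 - 6*b (U(W, b) = 3 - b*6 = 3 - 6*b)
(100*U(m(d(1, -3)), 4))*(-133) = (100*(3 - 6*4))*(-133) = (100*(3 - 24))*(-133) = (100*(-21))*(-133) = -2100*(-133) = 279300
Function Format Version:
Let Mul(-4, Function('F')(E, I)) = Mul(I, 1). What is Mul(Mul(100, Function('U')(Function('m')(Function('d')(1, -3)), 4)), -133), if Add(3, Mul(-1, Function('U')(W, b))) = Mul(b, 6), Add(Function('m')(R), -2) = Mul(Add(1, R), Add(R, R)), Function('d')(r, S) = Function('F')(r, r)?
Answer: 279300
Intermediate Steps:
Function('F')(E, I) = Mul(Rational(-1, 4), I) (Function('F')(E, I) = Mul(Rational(-1, 4), Mul(I, 1)) = Mul(Rational(-1, 4), I))
Function('d')(r, S) = Mul(Rational(-1, 4), r)
Function('m')(R) = Add(2, Mul(2, R, Add(1, R))) (Function('m')(R) = Add(2, Mul(Add(1, R), Add(R, R))) = Add(2, Mul(Add(1, R), Mul(2, R))) = Add(2, Mul(2, R, Add(1, R))))
Function('U')(W, b) = Add(3, Mul(-6, b)) (Function('U')(W, b) = Add(3, Mul(-1, Mul(b, 6))) = Add(3, Mul(-1, Mul(6, b))) = Add(3, Mul(-6, b)))
Mul(Mul(100, Function('U')(Function('m')(Function('d')(1, -3)), 4)), -133) = Mul(Mul(100, Add(3, Mul(-6, 4))), -133) = Mul(Mul(100, Add(3, -24)), -133) = Mul(Mul(100, -21), -133) = Mul(-2100, -133) = 279300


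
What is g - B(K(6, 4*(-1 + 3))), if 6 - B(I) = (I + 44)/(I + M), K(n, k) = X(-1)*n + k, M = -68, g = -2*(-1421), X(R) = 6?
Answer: 8497/3 ≈ 2832.3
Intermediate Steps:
g = 2842
K(n, k) = k + 6*n (K(n, k) = 6*n + k = k + 6*n)
B(I) = 6 - (44 + I)/(-68 + I) (B(I) = 6 - (I + 44)/(I - 68) = 6 - (44 + I)/(-68 + I))
g - B(K(6, 4*(-1 + 3))) = 2842 - (-452 + 5*(4*(-1 + 3) + 6*6))/(-68 + (4*(-1 + 3) + 6*6)) = 2842 - (-452 + 5*(4*2 + 36))/(-68 + (4*2 + 36)) = 2842 - (-452 + 5*(8 + 36))/(-68 + (8 + 36)) = 2842 - (-452 + 5*44)/(-68 + 44) = 2842 - (-452 + 220)/(-24) = 2842 - (-1)*(-232)/24 = 2842 - 1*29/3 = 2842 - 29/3 = 8497/3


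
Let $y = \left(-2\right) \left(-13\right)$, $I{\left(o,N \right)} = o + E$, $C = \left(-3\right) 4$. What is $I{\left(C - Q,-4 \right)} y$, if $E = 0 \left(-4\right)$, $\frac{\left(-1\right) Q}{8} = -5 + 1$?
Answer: $-1144$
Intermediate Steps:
$Q = 32$ ($Q = - 8 \left(-5 + 1\right) = \left(-8\right) \left(-4\right) = 32$)
$C = -12$
$E = 0$
$I{\left(o,N \right)} = o$ ($I{\left(o,N \right)} = o + 0 = o$)
$y = 26$
$I{\left(C - Q,-4 \right)} y = \left(-12 - 32\right) 26 = \left(-44\right) 26 = -1144$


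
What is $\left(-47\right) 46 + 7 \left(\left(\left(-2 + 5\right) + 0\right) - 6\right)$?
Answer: $-2183$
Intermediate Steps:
$\left(-47\right) 46 + 7 \left(\left(\left(-2 + 5\right) + 0\right) - 6\right) = -2162 + 7 \left(\left(3 + 0\right) - 6\right) = -2162 + 7 \left(3 - 6\right) = -2162 + 7 \left(-3\right) = -2162 - 21 = -2183$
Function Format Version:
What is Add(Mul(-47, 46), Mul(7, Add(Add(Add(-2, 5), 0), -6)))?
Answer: -2183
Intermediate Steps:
Add(Mul(-47, 46), Mul(7, Add(Add(Add(-2, 5), 0), -6))) = Add(-2162, Mul(7, Add(Add(3, 0), -6))) = Add(-2162, Mul(7, Add(3, -6))) = Add(-2162, Mul(7, -3)) = Add(-2162, -21) = -2183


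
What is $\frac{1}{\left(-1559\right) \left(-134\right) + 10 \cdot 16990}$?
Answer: $\frac{1}{378806} \approx 2.6399 \cdot 10^{-6}$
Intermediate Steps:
$\frac{1}{\left(-1559\right) \left(-134\right) + 10 \cdot 16990} = \frac{1}{208906 + 169900} = \frac{1}{378806}$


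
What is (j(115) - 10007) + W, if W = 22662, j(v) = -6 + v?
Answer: 12764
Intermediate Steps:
(j(115) - 10007) + W = ((-6 + 115) - 10007) + 22662 = (109 - 10007) + 22662 = -9898 + 22662 = 12764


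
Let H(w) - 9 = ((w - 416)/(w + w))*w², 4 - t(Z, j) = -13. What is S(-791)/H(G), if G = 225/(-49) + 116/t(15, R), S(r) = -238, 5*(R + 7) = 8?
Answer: 330291164/628249669 ≈ 0.52573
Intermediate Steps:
R = -27/5 (R = -7 + (⅕)*8 = -7 + 8/5 = -27/5 ≈ -5.4000)
t(Z, j) = 17 (t(Z, j) = 4 - 1*(-13) = 4 + 13 = 17)
G = 1859/833 (G = 225/(-49) + 116/17 = 225*(-1/49) + 116*(1/17) = -225/49 + 116/17 = 1859/833 ≈ 2.2317)
H(w) = 9 + w*(-416 + w)/2 (H(w) = 9 + ((w - 416)/(w + w))*w² = 9 + ((-416 + w)/((2*w)))*w² = 9 + ((-416 + w)*(1/(2*w)))*w² = 9 + ((-416 + w)/(2*w))*w² = 9 + w*(-416 + w)/2)
S(-791)/H(G) = -238/(9 + (1859/833)²/2 - 208*1859/833) = -238/(9 + (½)*(3455881/693889) - 386672/833) = -238/(9 + 3455881/1387778 - 386672/833) = -238/(-628249669/1387778) = -238*(-1387778/628249669) = 330291164/628249669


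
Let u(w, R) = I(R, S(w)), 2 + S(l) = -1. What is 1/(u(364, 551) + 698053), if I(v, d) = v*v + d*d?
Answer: 1/1001663 ≈ 9.9834e-7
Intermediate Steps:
S(l) = -3 (S(l) = -2 - 1 = -3)
I(v, d) = d² + v² (I(v, d) = v² + d² = d² + v²)
u(w, R) = 9 + R² (u(w, R) = (-3)² + R² = 9 + R²)
1/(u(364, 551) + 698053) = 1/((9 + 551²) + 698053) = 1/((9 + 303601) + 698053) = 1/(303610 + 698053) = 1/1001663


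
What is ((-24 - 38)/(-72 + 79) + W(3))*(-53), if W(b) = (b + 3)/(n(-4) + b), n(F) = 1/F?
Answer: 27242/77 ≈ 353.79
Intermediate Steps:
W(b) = (3 + b)/(-1/4 + b) (W(b) = (b + 3)/(1/(-4) + b) = (3 + b)/(-1/4 + b))
((-24 - 38)/(-72 + 79) + W(3))*(-53) = ((-24 - 38)/(-72 + 79) + 4*(3 + 3)/(-1 + 4*3))*(-53) = (-62/7 + 4*6/(-1 + 12))*(-53) = (-62*1/7 + 4*6/11)*(-53) = (-62/7 + 4*(1/11)*6)*(-53) = (-62/7 + 24/11)*(-53) = -514/77*(-53) = 27242/77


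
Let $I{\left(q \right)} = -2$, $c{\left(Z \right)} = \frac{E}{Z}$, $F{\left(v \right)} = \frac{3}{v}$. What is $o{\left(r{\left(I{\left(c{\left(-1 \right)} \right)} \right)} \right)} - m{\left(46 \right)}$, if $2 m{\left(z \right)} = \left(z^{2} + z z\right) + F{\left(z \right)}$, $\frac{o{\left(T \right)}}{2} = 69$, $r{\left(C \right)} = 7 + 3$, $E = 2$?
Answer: $- \frac{181979}{92} \approx -1978.0$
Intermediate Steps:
$c{\left(Z \right)} = \frac{2}{Z}$
$r{\left(C \right)} = 10$
$o{\left(T \right)} = 138$ ($o{\left(T \right)} = 2 \cdot 69 = 138$)
$m{\left(z \right)} = z^{2} + \frac{3}{2 z}$ ($m{\left(z \right)} = \frac{\left(z^{2} + z z\right) + \frac{3}{z}}{2} = \frac{\left(z^{2} + z^{2}\right) + \frac{3}{z}}{2} = \frac{2 z^{2} + \frac{3}{z}}{2} = z^{2} + \frac{3}{2 z}$)
$o{\left(r{\left(I{\left(c{\left(-1 \right)} \right)} \right)} \right)} - m{\left(46 \right)} = 138 - \frac{\frac{3}{2} + 46^{3}}{46} = 138 - \frac{\frac{3}{2} + 97336}{46} = 138 - \frac{1}{46} \cdot \frac{194675}{2} = 138 - \frac{194675}{92} = - \frac{181979}{92}$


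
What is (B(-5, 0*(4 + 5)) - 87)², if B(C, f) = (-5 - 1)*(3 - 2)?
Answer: 8649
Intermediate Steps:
B(C, f) = -6 (B(C, f) = -6*1 = -6)
(B(-5, 0*(4 + 5)) - 87)² = (-6 - 87)² = (-93)² = 8649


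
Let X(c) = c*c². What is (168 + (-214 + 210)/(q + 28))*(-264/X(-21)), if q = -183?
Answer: 2291872/478485 ≈ 4.7898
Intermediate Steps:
X(c) = c³
(168 + (-214 + 210)/(q + 28))*(-264/X(-21)) = (168 + (-214 + 210)/(-183 + 28))*(-264/((-21)³)) = (168 - 4/(-155))*(-264/(-9261)) = (168 - 4*(-1/155))*(-264*(-1/9261)) = (168 + 4/155)*(88/3087) = (26044/155)*(88/3087) = 2291872/478485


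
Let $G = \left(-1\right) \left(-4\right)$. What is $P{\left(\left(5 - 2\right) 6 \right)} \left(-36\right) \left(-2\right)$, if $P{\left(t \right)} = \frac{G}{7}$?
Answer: $\frac{288}{7} \approx 41.143$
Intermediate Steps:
$G = 4$
$P{\left(t \right)} = \frac{4}{7}$
$P{\left(\left(5 - 2\right) 6 \right)} \left(-36\right) \left(-2\right) = \frac{4}{7} \left(-36\right) \left(-2\right) = \left(- \frac{144}{7}\right) \left(-2\right) = \frac{288}{7}$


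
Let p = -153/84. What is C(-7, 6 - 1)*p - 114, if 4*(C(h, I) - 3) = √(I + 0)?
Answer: -3345/28 - 51*√5/112 ≈ -120.48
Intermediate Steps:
p = -51/28 (p = -153*1/84 = -51/28 ≈ -1.8214)
C(h, I) = 3 + √I/4 (C(h, I) = 3 + √(I + 0)/4 = 3 + √I/4)
C(-7, 6 - 1)*p - 114 = (3 + √(6 - 1)/4)*(-51/28) - 114 = (3 + √5/4)*(-51/28) - 114 = (-153/28 - 51*√5/112) - 114 = -3345/28 - 51*√5/112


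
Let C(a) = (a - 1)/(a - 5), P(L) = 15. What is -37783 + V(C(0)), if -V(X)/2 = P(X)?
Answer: -37813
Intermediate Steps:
C(a) = (-1 + a)/(-5 + a)
V(X) = -30 (V(X) = -2*15 = -30)
-37783 + V(C(0)) = -37783 - 30 = -37813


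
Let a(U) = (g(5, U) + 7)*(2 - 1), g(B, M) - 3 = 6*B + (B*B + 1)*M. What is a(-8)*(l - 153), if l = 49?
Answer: 17472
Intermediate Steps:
g(B, M) = 3 + 6*B + M*(1 + B²) (g(B, M) = 3 + (6*B + (B*B + 1)*M) = 3 + (6*B + (B² + 1)*M) = 3 + (6*B + (1 + B²)*M) = 3 + (6*B + M*(1 + B²)) = 3 + 6*B + M*(1 + B²))
a(U) = 40 + 26*U (a(U) = ((3 + U + 6*5 + U*5²) + 7)*(2 - 1) = ((3 + U + 30 + U*25) + 7)*1 = ((3 + U + 30 + 25*U) + 7)*1 = ((33 + 26*U) + 7)*1 = (40 + 26*U)*1 = 40 + 26*U)
a(-8)*(l - 153) = (40 + 26*(-8))*(49 - 153) = (40 - 208)*(-104) = -168*(-104) = 17472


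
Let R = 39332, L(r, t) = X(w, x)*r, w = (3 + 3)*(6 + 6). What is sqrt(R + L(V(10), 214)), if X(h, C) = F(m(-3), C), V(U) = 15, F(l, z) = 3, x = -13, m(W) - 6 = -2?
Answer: 13*sqrt(233) ≈ 198.44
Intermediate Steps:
m(W) = 4 (m(W) = 6 - 2 = 4)
w = 72 (w = 6*12 = 72)
X(h, C) = 3
L(r, t) = 3*r
sqrt(R + L(V(10), 214)) = sqrt(39332 + 3*15) = sqrt(39332 + 45) = sqrt(39377) = 13*sqrt(233)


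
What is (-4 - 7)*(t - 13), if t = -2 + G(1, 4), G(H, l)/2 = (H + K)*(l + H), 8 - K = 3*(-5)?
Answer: -2475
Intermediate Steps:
K = 23 (K = 8 - 3*(-5) = 8 - 1*(-15) = 8 + 15 = 23)
G(H, l) = 2*(23 + H)*(H + l) (G(H, l) = 2*((H + 23)*(l + H)) = 2*((23 + H)*(H + l)) = 2*(23 + H)*(H + l))
t = 238 (t = -2 + (2*1² + 46*1 + 46*4 + 2*1*4) = -2 + (2*1 + 46 + 184 + 8) = -2 + (2 + 46 + 184 + 8) = -2 + 240 = 238)
(-4 - 7)*(t - 13) = (-4 - 7)*(238 - 13) = -11*225 = -2475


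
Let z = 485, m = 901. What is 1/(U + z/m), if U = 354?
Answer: 901/319439 ≈ 0.0028206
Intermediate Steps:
1/(U + z/m) = 1/(354 + 485/901) = 1/(319439/901) = 901/319439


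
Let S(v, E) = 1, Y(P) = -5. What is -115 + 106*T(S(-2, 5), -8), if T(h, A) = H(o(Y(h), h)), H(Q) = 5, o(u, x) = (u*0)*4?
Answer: 415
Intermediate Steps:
o(u, x) = 0 (o(u, x) = 0*4 = 0)
T(h, A) = 5
-115 + 106*T(S(-2, 5), -8) = -115 + 106*5 = -115 + 530 = 415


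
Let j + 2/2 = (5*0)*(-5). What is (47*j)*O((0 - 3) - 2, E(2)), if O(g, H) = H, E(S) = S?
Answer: -94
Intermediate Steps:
j = -1 (j = -1 + (5*0)*(-5) = -1 + 0*(-5) = -1 + 0 = -1)
(47*j)*O((0 - 3) - 2, E(2)) = (47*(-1))*2 = -47*2 = -94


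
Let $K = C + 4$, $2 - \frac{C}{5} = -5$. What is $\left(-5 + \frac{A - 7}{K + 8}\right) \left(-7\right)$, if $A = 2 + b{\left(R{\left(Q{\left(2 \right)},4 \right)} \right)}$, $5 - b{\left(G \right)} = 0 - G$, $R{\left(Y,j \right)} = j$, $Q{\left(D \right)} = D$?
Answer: $\frac{1617}{47} \approx 34.404$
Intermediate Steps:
$C = 35$ ($C = 10 - -25 = 10 + 25 = 35$)
$b{\left(G \right)} = 5 + G$ ($b{\left(G \right)} = 5 - \left(0 - G\right) = 5 - - G = 5 + G$)
$K = 39$ ($K = 35 + 4 = 39$)
$A = 11$ ($A = 2 + \left(5 + 4\right) = 2 + 9 = 11$)
$\left(-5 + \frac{A - 7}{K + 8}\right) \left(-7\right) = \left(-5 + \frac{11 - 7}{39 + 8}\right) \left(-7\right) = \left(-5 + \frac{4}{47}\right) \left(-7\right) = \left(- \frac{231}{47}\right) \left(-7\right) = \frac{1617}{47}$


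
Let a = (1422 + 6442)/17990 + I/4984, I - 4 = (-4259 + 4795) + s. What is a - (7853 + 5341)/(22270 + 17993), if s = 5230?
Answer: 54457911597/42976994620 ≈ 1.2671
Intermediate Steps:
I = 5770 (I = 4 + ((-4259 + 4795) + 5230) = 4 + (536 + 5230) = 4 + 5766 = 5770)
a = 5107017/3202220 (a = (1422 + 6442)/17990 + 5770/4984 = 7864*(1/17990) + 5770*(1/4984) = 3932/8995 + 2885/2492 = 5107017/3202220 ≈ 1.5948)
a - (7853 + 5341)/(22270 + 17993) = 5107017/3202220 - (7853 + 5341)/(22270 + 17993) = 5107017/3202220 - 13194/40263 = 5107017/3202220 - 1*4398/13421 = 5107017/3202220 - 4398/13421 = 54457911597/42976994620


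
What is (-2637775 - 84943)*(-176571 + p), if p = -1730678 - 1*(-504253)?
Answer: 3819962463128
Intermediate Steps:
p = -1226425 (p = -1730678 + 504253 = -1226425)
(-2637775 - 84943)*(-176571 + p) = (-2637775 - 84943)*(-176571 - 1226425) = -2722718*(-1402996) = 3819962463128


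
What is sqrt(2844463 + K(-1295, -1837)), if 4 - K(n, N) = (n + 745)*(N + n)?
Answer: sqrt(1121867) ≈ 1059.2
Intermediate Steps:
K(n, N) = 4 - (745 + n)*(N + n) (K(n, N) = 4 - (n + 745)*(N + n) = 4 - (745 + n)*(N + n))
sqrt(2844463 + K(-1295, -1837)) = sqrt(2844463 + (4 - 1*(-1295)**2 - 745*(-1837) - 745*(-1295) - 1*(-1837)*(-1295))) = sqrt(2844463 + (4 - 1*1677025 + 1368565 + 964775 - 2378915)) = sqrt(2844463 + (4 - 1677025 + 1368565 + 964775 - 2378915)) = sqrt(2844463 - 1722596) = sqrt(1121867)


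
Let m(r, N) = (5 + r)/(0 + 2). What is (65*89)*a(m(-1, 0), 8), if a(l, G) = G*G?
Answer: 370240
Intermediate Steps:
m(r, N) = 5/2 + r/2 (m(r, N) = (5 + r)/2 = (5 + r)*(½) = 5/2 + r/2)
a(l, G) = G²
(65*89)*a(m(-1, 0), 8) = (65*89)*8² = 5785*64 = 370240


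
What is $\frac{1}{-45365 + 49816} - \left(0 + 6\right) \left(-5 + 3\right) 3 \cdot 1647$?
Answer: $\frac{263908693}{4451} \approx 59292.0$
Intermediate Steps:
$\frac{1}{-45365 + 49816} - \left(0 + 6\right) \left(-5 + 3\right) 3 \cdot 1647 = \frac{1}{4451} - 6 \left(-2\right) 3 \cdot 1647 = \frac{1}{4451} - \left(-12\right) 3 \cdot 1647 = \frac{1}{4451} - \left(-36\right) 1647 = \frac{1}{4451} - -59292 = \frac{1}{4451} + 59292 = \frac{263908693}{4451}$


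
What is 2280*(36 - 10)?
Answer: 59280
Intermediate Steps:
2280*(36 - 10) = 2280*26 = 59280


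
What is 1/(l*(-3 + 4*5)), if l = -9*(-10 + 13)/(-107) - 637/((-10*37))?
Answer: 39590/1328533 ≈ 0.029800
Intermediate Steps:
l = 78149/39590 (l = -9*3*(-1/107) - 637/(-370) = -27*(-1/107) - 637*(-1/370) = 27/107 + 637/370 = 78149/39590 ≈ 1.9740)
1/(l*(-3 + 4*5)) = 1/(78149*(-3 + 4*5)/39590) = 1/(78149*(-3 + 20)/39590) = 1/((78149/39590)*17) = 1/(1328533/39590) = 39590/1328533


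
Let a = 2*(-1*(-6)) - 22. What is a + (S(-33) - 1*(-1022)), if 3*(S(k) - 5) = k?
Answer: 1006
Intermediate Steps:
S(k) = 5 + k/3
a = -10 (a = 2*6 - 22 = 12 - 22 = -10)
a + (S(-33) - 1*(-1022)) = -10 + ((5 + (⅓)*(-33)) - 1*(-1022)) = -10 + ((5 - 11) + 1022) = -10 + (-6 + 1022) = -10 + 1016 = 1006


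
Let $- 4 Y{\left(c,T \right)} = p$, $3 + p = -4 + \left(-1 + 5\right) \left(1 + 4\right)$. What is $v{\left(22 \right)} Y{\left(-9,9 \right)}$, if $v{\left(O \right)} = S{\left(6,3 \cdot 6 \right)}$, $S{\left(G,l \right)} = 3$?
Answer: $- \frac{39}{4} \approx -9.75$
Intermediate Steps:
$v{\left(O \right)} = 3$
$p = 13$ ($p = -3 - \left(4 - \left(-1 + 5\right) \left(1 + 4\right)\right) = -3 + \left(-4 + 4 \cdot 5\right) = -3 + \left(-4 + 20\right) = -3 + 16 = 13$)
$Y{\left(c,T \right)} = - \frac{13}{4}$ ($Y{\left(c,T \right)} = \left(- \frac{1}{4}\right) 13 = - \frac{13}{4}$)
$v{\left(22 \right)} Y{\left(-9,9 \right)} = 3 \left(- \frac{13}{4}\right) = - \frac{39}{4}$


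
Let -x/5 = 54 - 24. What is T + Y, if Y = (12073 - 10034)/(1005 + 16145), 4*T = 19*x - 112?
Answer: -6348768/8575 ≈ -740.38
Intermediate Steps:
x = -150 (x = -5*(54 - 24) = -5*30 = -150)
T = -1481/2 (T = (19*(-150) - 112)/4 = (-2850 - 112)/4 = (¼)*(-2962) = -1481/2 ≈ -740.50)
Y = 2039/17150 ≈ 0.11889
T + Y = -1481/2 + 2039/17150 = -6348768/8575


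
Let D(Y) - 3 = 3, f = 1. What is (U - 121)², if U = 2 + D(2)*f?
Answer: 12769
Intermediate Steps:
D(Y) = 6 (D(Y) = 3 + 3 = 6)
U = 8 (U = 2 + 6*1 = 2 + 6 = 8)
(U - 121)² = (8 - 121)² = (-113)² = 12769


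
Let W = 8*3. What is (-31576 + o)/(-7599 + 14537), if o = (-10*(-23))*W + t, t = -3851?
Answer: -29907/6938 ≈ -4.3106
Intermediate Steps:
W = 24
o = 1669 (o = -10*(-23)*24 - 3851 = 230*24 - 3851 = 5520 - 3851 = 1669)
(-31576 + o)/(-7599 + 14537) = (-31576 + 1669)/(-7599 + 14537) = -29907/6938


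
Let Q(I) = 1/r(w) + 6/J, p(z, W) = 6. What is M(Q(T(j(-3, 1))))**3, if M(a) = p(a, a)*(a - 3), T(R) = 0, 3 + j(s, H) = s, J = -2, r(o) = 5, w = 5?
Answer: -5268024/125 ≈ -42144.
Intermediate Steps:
j(s, H) = -3 + s
Q(I) = -14/5 (Q(I) = 1/5 + 6/(-2) = 1*(1/5) + 6*(-1/2) = 1/5 - 3 = -14/5)
M(a) = -18 + 6*a (M(a) = 6*(a - 3) = 6*(-3 + a) = -18 + 6*a)
M(Q(T(j(-3, 1))))**3 = (-18 + 6*(-14/5))**3 = (-18 - 84/5)**3 = (-174/5)**3 = -5268024/125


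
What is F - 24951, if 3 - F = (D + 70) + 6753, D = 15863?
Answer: -47634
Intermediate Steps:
F = -22683 (F = 3 - ((15863 + 70) + 6753) = 3 - (15933 + 6753) = 3 - 1*22686 = 3 - 22686 = -22683)
F - 24951 = -22683 - 24951 = -47634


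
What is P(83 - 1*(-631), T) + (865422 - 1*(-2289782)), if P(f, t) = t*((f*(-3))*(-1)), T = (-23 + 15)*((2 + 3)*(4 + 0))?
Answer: 2812484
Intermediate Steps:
T = -160 (T = -40*4 = -8*20 = -160)
P(f, t) = 3*f*t (P(f, t) = t*(-3*f*(-1)) = t*(3*f) = 3*f*t)
P(83 - 1*(-631), T) + (865422 - 1*(-2289782)) = 3*(83 - 1*(-631))*(-160) + (865422 - 1*(-2289782)) = 3*(83 + 631)*(-160) + (865422 + 2289782) = 3*714*(-160) + 3155204 = -342720 + 3155204 = 2812484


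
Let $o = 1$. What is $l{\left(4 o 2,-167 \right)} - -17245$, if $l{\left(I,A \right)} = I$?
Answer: $17253$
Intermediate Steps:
$l{\left(4 o 2,-167 \right)} - -17245 = 4 \cdot 1 \cdot 2 - -17245 = 4 \cdot 2 + 17245 = 8 + 17245 = 17253$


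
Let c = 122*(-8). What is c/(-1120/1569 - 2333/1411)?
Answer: 2160726384/5240797 ≈ 412.29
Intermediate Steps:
c = -976
c/(-1120/1569 - 2333/1411) = -976/(-1120/1569 - 2333/1411) = -976/(-5240797/2213859) = -976*(-2213859/5240797) = 2160726384/5240797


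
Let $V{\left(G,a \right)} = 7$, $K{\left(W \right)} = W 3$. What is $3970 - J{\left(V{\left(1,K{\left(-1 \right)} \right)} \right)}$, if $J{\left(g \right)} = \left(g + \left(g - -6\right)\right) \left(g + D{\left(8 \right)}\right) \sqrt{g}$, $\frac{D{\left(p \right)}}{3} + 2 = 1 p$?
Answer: $3970 - 500 \sqrt{7} \approx 2647.1$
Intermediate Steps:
$D{\left(p \right)} = -6 + 3 p$ ($D{\left(p \right)} = -6 + 3 \cdot 1 p = -6 + 3 p$)
$K{\left(W \right)} = 3 W$
$J{\left(g \right)} = \sqrt{g} \left(6 + 2 g\right) \left(18 + g\right)$ ($J{\left(g \right)} = \left(g + \left(g - -6\right)\right) \left(g + \left(-6 + 3 \cdot 8\right)\right) \sqrt{g} = \left(g + \left(g + 6\right)\right) \left(g + \left(-6 + 24\right)\right) \sqrt{g} = \left(g + \left(6 + g\right)\right) \left(g + 18\right) \sqrt{g} = \left(6 + 2 g\right) \left(18 + g\right) \sqrt{g} = \sqrt{g} \left(6 + 2 g\right) \left(18 + g\right)$)
$3970 - J{\left(V{\left(1,K{\left(-1 \right)} \right)} \right)} = 3970 - 2 \sqrt{7} \left(54 + 7^{2} + 21 \cdot 7\right) = 3970 - 2 \sqrt{7} \left(54 + 49 + 147\right) = 3970 - 2 \sqrt{7} \cdot 250 = 3970 - 500 \sqrt{7}$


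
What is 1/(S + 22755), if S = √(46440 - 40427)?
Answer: 22755/517784012 - √6013/517784012 ≈ 4.3797e-5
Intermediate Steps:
S = √6013 ≈ 77.544
1/(S + 22755) = 1/(√6013 + 22755) = 1/(22755 + √6013)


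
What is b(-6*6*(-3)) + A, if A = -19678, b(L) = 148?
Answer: -19530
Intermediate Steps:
b(-6*6*(-3)) + A = 148 - 19678 = -19530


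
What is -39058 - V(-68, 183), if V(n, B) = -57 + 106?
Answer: -39107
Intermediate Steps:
V(n, B) = 49
-39058 - V(-68, 183) = -39058 - 1*49 = -39058 - 49 = -39107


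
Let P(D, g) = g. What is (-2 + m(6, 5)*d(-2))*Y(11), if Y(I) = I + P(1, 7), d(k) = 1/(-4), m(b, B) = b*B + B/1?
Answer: -387/2 ≈ -193.50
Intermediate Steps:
m(b, B) = B + B*b (m(b, B) = B*b + B*1 = B*b + B = B + B*b)
d(k) = -¼ (d(k) = 1*(-¼) = -¼)
Y(I) = 7 + I (Y(I) = I + 7 = 7 + I)
(-2 + m(6, 5)*d(-2))*Y(11) = (-2 + (5*(1 + 6))*(-¼))*(7 + 11) = (-2 + (5*7)*(-¼))*18 = (-2 + 35*(-¼))*18 = (-2 - 35/4)*18 = -43/4*18 = -387/2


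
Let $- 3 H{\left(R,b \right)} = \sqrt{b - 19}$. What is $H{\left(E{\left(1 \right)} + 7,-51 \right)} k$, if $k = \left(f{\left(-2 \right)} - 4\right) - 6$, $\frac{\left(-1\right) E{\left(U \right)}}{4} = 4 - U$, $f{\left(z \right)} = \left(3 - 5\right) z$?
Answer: $2 i \sqrt{70} \approx 16.733 i$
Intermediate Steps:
$f{\left(z \right)} = - 2 z$
$E{\left(U \right)} = -16 + 4 U$ ($E{\left(U \right)} = - 4 \left(4 - U\right) = -16 + 4 U$)
$k = -6$ ($k = \left(\left(-2\right) \left(-2\right) - 4\right) - 6 = \left(4 - 4\right) - 6 = 0 - 6 = -6$)
$H{\left(R,b \right)} = - \frac{\sqrt{-19 + b}}{3}$ ($H{\left(R,b \right)} = - \frac{\sqrt{b - 19}}{3} = - \frac{\sqrt{-19 + b}}{3}$)
$H{\left(E{\left(1 \right)} + 7,-51 \right)} k = - \frac{\sqrt{-19 - 51}}{3} \left(-6\right) = - \frac{\sqrt{-70}}{3} \left(-6\right) = - \frac{i \sqrt{70}}{3} \left(-6\right) = 2 i \sqrt{70}$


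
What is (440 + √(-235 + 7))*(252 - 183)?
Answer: 30360 + 138*I*√57 ≈ 30360.0 + 1041.9*I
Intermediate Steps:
(440 + √(-235 + 7))*(252 - 183) = (440 + √(-228))*69 = (440 + 2*I*√57)*69 = 30360 + 138*I*√57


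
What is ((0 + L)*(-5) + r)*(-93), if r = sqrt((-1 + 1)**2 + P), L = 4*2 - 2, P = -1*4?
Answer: 2790 - 186*I ≈ 2790.0 - 186.0*I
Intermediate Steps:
P = -4
L = 6 (L = 8 - 2 = 6)
r = 2*I (r = sqrt((-1 + 1)**2 - 4) = sqrt(0**2 - 4) = sqrt(0 - 4) = sqrt(-4) = 2*I ≈ 2.0*I)
((0 + L)*(-5) + r)*(-93) = ((0 + 6)*(-5) + 2*I)*(-93) = (6*(-5) + 2*I)*(-93) = (-30 + 2*I)*(-93) = 2790 - 186*I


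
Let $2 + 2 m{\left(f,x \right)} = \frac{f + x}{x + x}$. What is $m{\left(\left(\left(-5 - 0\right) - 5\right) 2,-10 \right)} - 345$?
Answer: $- \frac{1381}{4} \approx -345.25$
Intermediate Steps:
$m{\left(f,x \right)} = -1 + \frac{f + x}{4 x}$ ($m{\left(f,x \right)} = -1 + \frac{\left(f + x\right) \frac{1}{x + x}}{2} = -1 + \frac{\left(f + x\right) \frac{1}{2 x}}{2} = -1 + \frac{\frac{1}{2} \frac{1}{x} \left(f + x\right)}{2} = -1 + \frac{f + x}{4 x}$)
$m{\left(\left(\left(-5 - 0\right) - 5\right) 2,-10 \right)} - 345 = \frac{\left(\left(-5 - 0\right) - 5\right) 2 - -30}{4 \left(-10\right)} - 345 = \frac{1}{4} \left(- \frac{1}{10}\right) \left(\left(\left(-5 + 0\right) - 5\right) 2 + 30\right) - 345 = \frac{1}{4} \left(- \frac{1}{10}\right) \left(\left(-5 - 5\right) 2 + 30\right) - 345 = \frac{1}{4} \left(- \frac{1}{10}\right) \left(\left(-10\right) 2 + 30\right) - 345 = \frac{1}{4} \left(- \frac{1}{10}\right) \left(-20 + 30\right) - 345 = \frac{1}{4} \left(- \frac{1}{10}\right) 10 - 345 = - \frac{1}{4} - 345 = - \frac{1381}{4}$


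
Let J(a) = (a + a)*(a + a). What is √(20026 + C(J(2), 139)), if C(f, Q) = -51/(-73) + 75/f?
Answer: √1707956107/292 ≈ 141.53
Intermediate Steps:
J(a) = 4*a² (J(a) = (2*a)*(2*a) = 4*a²)
C(f, Q) = 51/73 + 75/f (C(f, Q) = -51*(-1/73) + 75/f = 51/73 + 75/f)
√(20026 + C(J(2), 139)) = √(20026 + (51/73 + 75/((4*2²)))) = √(20026 + (51/73 + 75/((4*4)))) = √(20026 + (51/73 + 75/16)) = √(20026 + 6291/1168) = √(23396659/1168) = √1707956107/292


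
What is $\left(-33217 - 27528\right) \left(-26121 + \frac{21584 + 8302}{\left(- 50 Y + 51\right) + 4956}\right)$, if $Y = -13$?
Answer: $\frac{8974260435195}{5657} \approx 1.5864 \cdot 10^{9}$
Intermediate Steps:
$\left(-33217 - 27528\right) \left(-26121 + \frac{21584 + 8302}{\left(- 50 Y + 51\right) + 4956}\right) = \left(-33217 - 27528\right) \left(-26121 + \frac{21584 + 8302}{\left(\left(-50\right) \left(-13\right) + 51\right) + 4956}\right) = - 60745 \left(-26121 + \frac{29886}{\left(650 + 51\right) + 4956}\right) = - 60745 \left(-26121 + \frac{29886}{701 + 4956}\right) = - 60745 \left(-26121 + \frac{29886}{5657}\right) = \left(-60745\right) \left(- \frac{147736611}{5657}\right) = \frac{8974260435195}{5657}$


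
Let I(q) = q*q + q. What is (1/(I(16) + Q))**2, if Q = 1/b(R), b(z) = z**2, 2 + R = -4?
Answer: 1296/95902849 ≈ 1.3514e-5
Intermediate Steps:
R = -6 (R = -2 - 4 = -6)
I(q) = q + q**2 (I(q) = q**2 + q = q + q**2)
Q = 1/36 (Q = 1/((-6)**2) = 1/36 ≈ 0.027778)
(1/(I(16) + Q))**2 = (1/(16*(1 + 16) + 1/36))**2 = (1/(16*17 + 1/36))**2 = (1/(272 + 1/36))**2 = (1/(9793/36))**2 = (36/9793)**2 = 1296/95902849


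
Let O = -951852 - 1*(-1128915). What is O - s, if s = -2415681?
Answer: 2592744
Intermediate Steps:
O = 177063 (O = -951852 + 1128915 = 177063)
O - s = 177063 - 1*(-2415681) = 177063 + 2415681 = 2592744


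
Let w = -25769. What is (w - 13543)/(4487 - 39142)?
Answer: 39312/34655 ≈ 1.1344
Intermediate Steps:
(w - 13543)/(4487 - 39142) = (-25769 - 13543)/(4487 - 39142) = -39312/(-34655) = -39312*(-1/34655) = 39312/34655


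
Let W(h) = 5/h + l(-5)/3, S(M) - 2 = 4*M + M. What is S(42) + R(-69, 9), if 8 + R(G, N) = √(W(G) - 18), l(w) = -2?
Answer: 204 + I*√9913/23 ≈ 204.0 + 4.3289*I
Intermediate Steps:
S(M) = 2 + 5*M (S(M) = 2 + (4*M + M) = 2 + 5*M)
W(h) = -⅔ + 5/h (W(h) = 5/h - 2/3 = 5/h - 2*⅓ = 5/h - ⅔ = -⅔ + 5/h)
R(G, N) = -8 + √(-56/3 + 5/G) (R(G, N) = -8 + √((-⅔ + 5/G) - 18) = -8 + √(-56/3 + 5/G))
S(42) + R(-69, 9) = (2 + 5*42) + (-8 + √(-168 + 45/(-69))/3) = (2 + 210) + (-8 + √(-168 + 45*(-1/69))/3) = 212 + (-8 + √(-168 - 15/23)/3) = 212 + (-8 + √(-3879/23)/3) = 212 + (-8 + (3*I*√9913/23)/3) = 212 + (-8 + I*√9913/23) = 204 + I*√9913/23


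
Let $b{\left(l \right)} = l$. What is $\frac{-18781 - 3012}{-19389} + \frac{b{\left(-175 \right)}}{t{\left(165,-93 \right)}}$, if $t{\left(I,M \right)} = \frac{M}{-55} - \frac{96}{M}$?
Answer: $- \frac{5684007976}{90023127} \approx -63.139$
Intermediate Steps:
$t{\left(I,M \right)} = - \frac{96}{M} - \frac{M}{55}$ ($t{\left(I,M \right)} = M \left(- \frac{1}{55}\right) - \frac{96}{M} = - \frac{M}{55} - \frac{96}{M} = - \frac{96}{M} - \frac{M}{55}$)
$\frac{-18781 - 3012}{-19389} + \frac{b{\left(-175 \right)}}{t{\left(165,-93 \right)}} = \frac{-18781 - 3012}{-19389} - \frac{175}{- \frac{96}{-93} - - \frac{93}{55}} = \left(-18781 - 3012\right) \left(- \frac{1}{19389}\right) - \frac{175}{\left(-96\right) \left(- \frac{1}{93}\right) + \frac{93}{55}} = \left(-21793\right) \left(- \frac{1}{19389}\right) - \frac{175}{\frac{32}{31} + \frac{93}{55}} = \frac{21793}{19389} - \frac{175}{\frac{4643}{1705}} = \frac{21793}{19389} - \frac{298375}{4643} = - \frac{5684007976}{90023127}$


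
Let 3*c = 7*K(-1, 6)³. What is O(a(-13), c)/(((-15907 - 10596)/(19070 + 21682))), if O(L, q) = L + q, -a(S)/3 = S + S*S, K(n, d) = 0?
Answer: 19071936/26503 ≈ 719.61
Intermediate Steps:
a(S) = -3*S - 3*S² (a(S) = -3*(S + S*S) = -3*(S + S²) = -3*S - 3*S²)
c = 0 (c = (7*0³)/3 = (7*0)/3 = (⅓)*0 = 0)
O(a(-13), c)/(((-15907 - 10596)/(19070 + 21682))) = (-3*(-13)*(1 - 13) + 0)/(((-15907 - 10596)/(19070 + 21682))) = (-3*(-13)*(-12) + 0)/((-26503/40752)) = (-468 + 0)/((-26503*1/40752)) = -468/(-26503/40752) = -468*(-40752/26503) = 19071936/26503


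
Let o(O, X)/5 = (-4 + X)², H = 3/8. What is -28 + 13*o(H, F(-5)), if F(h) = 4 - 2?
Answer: 232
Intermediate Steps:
F(h) = 2
H = 3/8 (H = 3*(⅛) = 3/8 ≈ 0.37500)
o(O, X) = 5*(-4 + X)²
-28 + 13*o(H, F(-5)) = -28 + 13*(5*(-4 + 2)²) = -28 + 13*(5*(-2)²) = -28 + 13*(5*4) = -28 + 13*20 = -28 + 260 = 232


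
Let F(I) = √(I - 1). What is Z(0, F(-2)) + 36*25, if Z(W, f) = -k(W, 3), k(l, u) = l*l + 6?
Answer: 894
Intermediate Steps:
k(l, u) = 6 + l² (k(l, u) = l² + 6 = 6 + l²)
F(I) = √(-1 + I)
Z(W, f) = -6 - W² (Z(W, f) = -(6 + W²) = -6 - W²)
Z(0, F(-2)) + 36*25 = (-6 - 1*0²) + 36*25 = (-6 - 1*0) + 900 = (-6 + 0) + 900 = -6 + 900 = 894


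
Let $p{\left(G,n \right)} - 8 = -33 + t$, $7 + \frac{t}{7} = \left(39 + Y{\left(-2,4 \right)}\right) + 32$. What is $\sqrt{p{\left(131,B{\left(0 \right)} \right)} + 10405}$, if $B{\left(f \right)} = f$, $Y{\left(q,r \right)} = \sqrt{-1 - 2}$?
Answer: $\sqrt{10828 + 7 i \sqrt{3}} \approx 104.06 + 0.0583 i$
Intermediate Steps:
$Y{\left(q,r \right)} = i \sqrt{3}$ ($Y{\left(q,r \right)} = \sqrt{-3} = i \sqrt{3}$)
$t = 448 + 7 i \sqrt{3}$ ($t = -49 + 7 \left(\left(39 + i \sqrt{3}\right) + 32\right) = -49 + 7 \left(71 + i \sqrt{3}\right) = -49 + \left(497 + 7 i \sqrt{3}\right) = 448 + 7 i \sqrt{3} \approx 448.0 + 12.124 i$)
$p{\left(G,n \right)} = 423 + 7 i \sqrt{3}$ ($p{\left(G,n \right)} = 8 + \left(-33 + \left(448 + 7 i \sqrt{3}\right)\right) = 8 + \left(415 + 7 i \sqrt{3}\right) = 423 + 7 i \sqrt{3}$)
$\sqrt{p{\left(131,B{\left(0 \right)} \right)} + 10405} = \sqrt{\left(423 + 7 i \sqrt{3}\right) + 10405} = \sqrt{10828 + 7 i \sqrt{3}}$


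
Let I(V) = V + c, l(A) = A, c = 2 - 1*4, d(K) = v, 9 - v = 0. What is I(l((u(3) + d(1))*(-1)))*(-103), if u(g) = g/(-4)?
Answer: 4223/4 ≈ 1055.8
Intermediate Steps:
v = 9 (v = 9 - 1*0 = 9 + 0 = 9)
u(g) = -g/4 (u(g) = g*(-¼) = -g/4)
d(K) = 9
c = -2 (c = 2 - 4 = -2)
I(V) = -2 + V (I(V) = V - 2 = -2 + V)
I(l((u(3) + d(1))*(-1)))*(-103) = (-2 + (-¼*3 + 9)*(-1))*(-103) = (-2 + (-¾ + 9)*(-1))*(-103) = (-2 + (33/4)*(-1))*(-103) = (-2 - 33/4)*(-103) = -41/4*(-103) = 4223/4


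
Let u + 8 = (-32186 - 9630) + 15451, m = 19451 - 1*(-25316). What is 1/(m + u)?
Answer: 1/18394 ≈ 5.4366e-5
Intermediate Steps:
m = 44767 (m = 19451 + 25316 = 44767)
u = -26373 (u = -8 + ((-32186 - 9630) + 15451) = -8 + (-41816 + 15451) = -8 - 26365 = -26373)
1/(m + u) = 1/(44767 - 26373) = 1/18394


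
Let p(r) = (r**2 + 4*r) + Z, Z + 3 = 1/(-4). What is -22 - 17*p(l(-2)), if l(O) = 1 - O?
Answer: -1295/4 ≈ -323.75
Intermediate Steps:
Z = -13/4 (Z = -3 + 1/(-4) = -3 - 1/4 = -13/4 ≈ -3.2500)
p(r) = -13/4 + r**2 + 4*r (p(r) = (r**2 + 4*r) - 13/4 = -13/4 + r**2 + 4*r)
-22 - 17*p(l(-2)) = -22 - 17*(-13/4 + (1 - 1*(-2))**2 + 4*(1 - 1*(-2))) = -22 - 17*(-13/4 + (1 + 2)**2 + 4*(1 + 2)) = -22 - 17*(-13/4 + 3**2 + 4*3) = -22 - 17*(-13/4 + 9 + 12) = -22 - 17*71/4 = -22 - 1207/4 = -1295/4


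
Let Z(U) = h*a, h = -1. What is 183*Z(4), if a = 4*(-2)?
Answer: 1464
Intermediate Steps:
a = -8
Z(U) = 8 (Z(U) = -1*(-8) = 8)
183*Z(4) = 183*8 = 1464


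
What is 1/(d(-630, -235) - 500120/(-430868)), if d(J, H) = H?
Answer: -107717/25188465 ≈ -0.0042764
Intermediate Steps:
1/(d(-630, -235) - 500120/(-430868)) = 1/(-235 - 500120/(-430868)) = 1/(-235 - 500120*(-1/430868)) = 1/(-235 + 125030/107717) = 1/(-25188465/107717) = -107717/25188465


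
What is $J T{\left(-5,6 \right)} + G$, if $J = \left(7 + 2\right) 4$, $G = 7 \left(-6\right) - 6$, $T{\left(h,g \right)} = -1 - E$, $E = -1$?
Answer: $-48$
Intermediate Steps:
$T{\left(h,g \right)} = 0$ ($T{\left(h,g \right)} = -1 - -1 = -1 + 1 = 0$)
$G = -48$ ($G = -42 - 6 = -48$)
$J = 36$ ($J = 9 \cdot 4 = 36$)
$J T{\left(-5,6 \right)} + G = 36 \cdot 0 - 48 = 0 - 48 = -48$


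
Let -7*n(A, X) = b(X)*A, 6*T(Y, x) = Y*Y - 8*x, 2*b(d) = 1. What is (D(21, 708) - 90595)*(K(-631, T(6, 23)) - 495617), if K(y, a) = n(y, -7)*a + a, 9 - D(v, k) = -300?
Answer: 44849880052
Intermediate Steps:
b(d) = ½ (b(d) = (½)*1 = ½)
T(Y, x) = -4*x/3 + Y²/6 (T(Y, x) = (Y*Y - 8*x)/6 = (Y² - 8*x)/6 = -4*x/3 + Y²/6)
n(A, X) = -A/14
D(v, k) = 309 (D(v, k) = 9 - 1*(-300) = 9 + 300 = 309)
K(y, a) = a - a*y/14 (K(y, a) = (-y/14)*a + a = -a*y/14 + a = a - a*y/14)
(D(21, 708) - 90595)*(K(-631, T(6, 23)) - 495617) = (309 - 90595)*((-4/3*23 + (⅙)*6²)*(14 - 1*(-631))/14 - 495617) = -90286*((-92/3 + (⅙)*36)*(14 + 631)/14 - 495617) = -90286*((1/14)*(-92/3 + 6)*645 - 495617) = -90286*((1/14)*(-74/3)*645 - 495617) = -90286*(-7955/7 - 495617) = -90286*(-3477274/7) = 44849880052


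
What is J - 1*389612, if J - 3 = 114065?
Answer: -275544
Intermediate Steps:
J = 114068 (J = 3 + 114065 = 114068)
J - 1*389612 = 114068 - 1*389612 = 114068 - 389612 = -275544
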